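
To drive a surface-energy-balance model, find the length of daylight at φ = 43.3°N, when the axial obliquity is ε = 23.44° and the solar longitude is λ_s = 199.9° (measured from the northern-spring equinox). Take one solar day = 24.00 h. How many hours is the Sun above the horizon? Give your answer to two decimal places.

11.01 h

Solar declination: sin δ = sin ε · sin λ_s = sin 23.44° × sin 199.9° = -0.13540, so δ = -7.782°.
cos H₀ = −tan φ · tan δ = −tan(+43.3°) × tan(-7.782°) = 0.1288, so H₀ = 1.4417 rad = 82.60°.
Daylight = 2H₀/(2π) × 24.00 h = (1.4417/π) × 24.00 = 11.01 h.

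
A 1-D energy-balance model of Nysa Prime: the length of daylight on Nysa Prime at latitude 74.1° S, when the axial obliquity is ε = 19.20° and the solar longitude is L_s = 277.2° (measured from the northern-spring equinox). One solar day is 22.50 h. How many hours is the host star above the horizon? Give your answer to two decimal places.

Solar declination: sin δ = sin ε · sin L_s = sin 19.20° × sin 277.2° = -0.32627, so δ = -19.043°.
Sunrise equation: cos h₀ = −tan ϕ · tan δ = -1.2117 ≤ −1, so the host star never sets (polar day) and h₀ = π.
Daylight = 2h₀/(2π) × 22.50 h = (3.1416/π) × 22.50 = 22.50 h.

22.50 h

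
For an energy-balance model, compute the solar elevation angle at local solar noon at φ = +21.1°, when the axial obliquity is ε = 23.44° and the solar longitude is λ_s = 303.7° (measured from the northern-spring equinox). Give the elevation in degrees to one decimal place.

Solar declination: sin δ = sin ε · sin λ_s = sin 23.44° × sin 303.7° = -0.33094, so δ = -19.326°.
At local noon the hour angle is zero, so the zenith angle equals |φ − δ| = |+21.1° − (-19.326°)| = 40.426°.
Elevation = 90° − 40.426° = 49.6°.

49.6°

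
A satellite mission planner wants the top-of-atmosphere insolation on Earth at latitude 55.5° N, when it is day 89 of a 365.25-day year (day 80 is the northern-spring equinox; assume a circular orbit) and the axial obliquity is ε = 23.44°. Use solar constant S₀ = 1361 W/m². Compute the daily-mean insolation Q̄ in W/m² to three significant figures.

Q̄ ≈ 280 W/m²

Solar longitude: λ_s = 360° × (89 − 80)/365.25 = 8.871°.
sin δ = sin 23.44° × sin 8.871° = 0.06134, so δ = +3.517°.
cos H₀ = −tan(+55.5°) tan(+3.517°) = -0.0894, H₀ = 1.6603 rad.
Bracket: H₀ sin φ sin δ + cos φ cos δ sin H₀ = 1.6603×0.82413×0.06134 + 0.56641×0.99812×0.99599 = 0.083932 + 0.563078 = 0.647010.
Q̄ = (S₀/π) × [bracket] = (1361/π) × 0.647010 = 280.3 W/m².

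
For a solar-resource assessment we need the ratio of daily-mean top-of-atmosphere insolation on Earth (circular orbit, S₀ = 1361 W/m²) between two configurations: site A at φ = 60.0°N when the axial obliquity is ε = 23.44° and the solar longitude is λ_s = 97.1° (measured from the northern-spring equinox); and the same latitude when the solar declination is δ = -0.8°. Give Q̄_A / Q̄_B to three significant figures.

— Configuration A (φ=+60.0°):
Solar declination: sin δ = sin ε · sin λ_s = sin 23.44° × sin 97.1° = 0.39474, so δ = +23.250°.
cos H₀ = −tan(+60.0°) tan(+23.250°) = -0.7441, H₀ = 2.4100 rad.
Bracket: H₀ sin φ sin δ + cos φ cos δ sin H₀ = 2.4100×0.86603×0.39474 + 0.50000×0.91879×0.66803 = 0.823875 + 0.306890 = 1.130765.
Q̄ = (S₀/π) × [bracket] = (1361/π) × 1.130765 = 489.87 W/m².
— Configuration B (φ=+60.0°):
cos H₀ = −tan(+60.0°) tan(-0.800°) = 0.0242, H₀ = 1.5466 rad.
Bracket: H₀ sin φ sin δ + cos φ cos δ sin H₀ = 1.5466×0.86603×-0.01396 + 0.50000×0.99990×0.99971 = -0.018698 + 0.499805 = 0.481107.
Q̄ = (S₀/π) × [bracket] = (1361/π) × 0.481107 = 208.43 W/m².
Ratio Q̄_A / Q̄_B = 489.87 / 208.43 = 2.350.

Q̄_A / Q̄_B ≈ 2.35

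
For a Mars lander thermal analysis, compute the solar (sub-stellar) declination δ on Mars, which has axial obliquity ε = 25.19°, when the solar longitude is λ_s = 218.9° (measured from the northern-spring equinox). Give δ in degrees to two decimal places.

δ = -15.50°

sin δ = sin ε · sin λ_s = sin 25.19° × sin 218.9° = -0.267274.
δ = arcsin(-0.267274) = -15.50°.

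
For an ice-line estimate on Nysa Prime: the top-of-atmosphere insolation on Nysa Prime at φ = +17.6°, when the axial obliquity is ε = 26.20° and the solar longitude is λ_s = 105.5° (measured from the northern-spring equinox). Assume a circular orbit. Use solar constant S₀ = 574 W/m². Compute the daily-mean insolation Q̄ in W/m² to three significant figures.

Q̄ ≈ 196 W/m²

Solar declination: sin δ = sin ε · sin λ_s = sin 26.20° × sin 105.5° = 0.42545, so δ = +25.179°.
cos H₀ = −tan(+17.6°) tan(+25.179°) = -0.1491, H₀ = 1.7205 rad.
Bracket: H₀ sin φ sin δ + cos φ cos δ sin H₀ = 1.7205×0.30237×0.42545 + 0.95319×0.90498×0.98882 = 0.221331 + 0.852974 = 1.074305.
Q̄ = (S₀/π) × [bracket] = (574/π) × 1.074305 = 196.3 W/m².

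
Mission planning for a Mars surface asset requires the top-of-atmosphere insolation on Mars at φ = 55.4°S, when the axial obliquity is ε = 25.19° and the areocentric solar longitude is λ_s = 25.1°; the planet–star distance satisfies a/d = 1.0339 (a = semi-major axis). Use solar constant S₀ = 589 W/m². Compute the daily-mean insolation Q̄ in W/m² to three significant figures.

Q̄ ≈ 69.1 W/m²

sin δ = sin 25.19° × sin 25.1° = 0.18055, so δ = +10.402°.
cos H₀ = −tan(-55.4°) tan(+10.402°) = 0.2661, H₀ = 1.3015 rad.
Bracket: H₀ sin φ sin δ + cos φ cos δ sin H₀ = 1.3015×-0.82314×0.18055 + 0.56784×0.98357×0.96395 = -0.193426 + 0.538376 = 0.344950.
Inverse-square distance factor (a/d)² = 1.0339² = 1.068949.
Q̄ = (S₀/π) × 1.068949 × [bracket] = (589/π) × 1.068949 × 0.344950 = 69.13 W/m².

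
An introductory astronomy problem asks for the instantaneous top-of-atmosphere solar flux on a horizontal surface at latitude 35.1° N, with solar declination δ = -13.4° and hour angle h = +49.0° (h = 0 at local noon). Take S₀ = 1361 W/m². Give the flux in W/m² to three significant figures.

cos θ_z = sin φ sin δ + cos φ cos δ cos h = -0.133256 + 0.522142 = 0.388886.
Flux = S₀ · cos θ_z = 1361 × 0.388886 = 529.3 W/m².

529 W/m²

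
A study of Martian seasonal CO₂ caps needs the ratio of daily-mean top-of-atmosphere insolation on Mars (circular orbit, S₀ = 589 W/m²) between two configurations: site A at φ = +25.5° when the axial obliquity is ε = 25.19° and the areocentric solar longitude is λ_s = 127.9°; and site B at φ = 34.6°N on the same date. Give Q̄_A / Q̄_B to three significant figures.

Q̄_A / Q̄_B ≈ 0.992

— Configuration A (φ=+25.5°):
sin δ = sin 25.19° × sin 127.9° = 0.33585, so δ = +19.624°.
cos H₀ = −tan(+25.5°) tan(+19.624°) = -0.1701, H₀ = 1.7417 rad.
Bracket: H₀ sin φ sin δ + cos φ cos δ sin H₀ = 1.7417×0.43051×0.33585 + 0.90259×0.94192×0.98543 = 0.251827 + 0.837781 = 1.089608.
Q̄ = (S₀/π) × [bracket] = (589/π) × 1.089608 = 204.28 W/m².
— Configuration B (φ=+34.6°):
cos H₀ = −tan(+34.6°) tan(+19.624°) = -0.2460, H₀ = 1.8193 rad.
Bracket: H₀ sin φ sin δ + cos φ cos δ sin H₀ = 1.8193×0.56784×0.33585 + 0.82314×0.94192×0.96928 = 0.346957 + 0.751514 = 1.098471.
Q̄ = (S₀/π) × [bracket] = (589/π) × 1.098471 = 205.95 W/m².
Ratio Q̄_A / Q̄_B = 204.28 / 205.95 = 0.9919.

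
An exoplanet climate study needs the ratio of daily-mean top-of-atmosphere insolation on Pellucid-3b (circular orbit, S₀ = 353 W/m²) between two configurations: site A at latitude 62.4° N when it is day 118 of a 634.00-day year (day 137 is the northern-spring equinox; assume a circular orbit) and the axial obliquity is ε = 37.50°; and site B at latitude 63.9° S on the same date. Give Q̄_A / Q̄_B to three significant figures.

— Configuration A (φ=+62.4°):
Solar longitude: λ_s = 360° × (118 − 137)/634.00 = -10.789°, i.e. -10.789° + 360° = 349.211°.
sin δ = sin 37.50° × sin 349.211° = -0.11395, so δ = -6.543°.
cos H₀ = −tan(+62.4°) tan(-6.543°) = 0.2194, H₀ = 1.3496 rad.
Bracket: H₀ sin φ sin δ + cos φ cos δ sin H₀ = 1.3496×0.88620×-0.11395 + 0.46330×0.99349×0.97564 = -0.136286 + 0.449071 = 0.312785.
Q̄ = (S₀/π) × [bracket] = (353/π) × 0.312785 = 35.146 W/m².
— Configuration B (φ=-63.9°):
cos H₀ = −tan(-63.9°) tan(-6.543°) = -0.2341, H₀ = 1.8071 rad.
Bracket: H₀ sin φ sin δ + cos φ cos δ sin H₀ = 1.8071×-0.89803×-0.11395 + 0.43994×0.99349×0.97221 = 0.184921 + 0.424930 = 0.609851.
Q̄ = (S₀/π) × [bracket] = (353/π) × 0.609851 = 68.525 W/m².
Ratio Q̄_A / Q̄_B = 35.146 / 68.525 = 0.5129.

Q̄_A / Q̄_B ≈ 0.513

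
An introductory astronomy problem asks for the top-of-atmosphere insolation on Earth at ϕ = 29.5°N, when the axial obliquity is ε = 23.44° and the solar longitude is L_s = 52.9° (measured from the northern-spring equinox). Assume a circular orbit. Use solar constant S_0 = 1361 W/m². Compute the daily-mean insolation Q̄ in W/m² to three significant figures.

Solar declination: sin δ = sin ε · sin L_s = sin 23.44° × sin 52.9° = 0.31727, so δ = +18.498°.
cos h₀ = −tan(+29.5°) tan(+18.498°) = -0.1893, h₀ = 1.7612 rad.
Bracket: h₀ sin ϕ sin δ + cos ϕ cos δ sin h₀ = 1.7612×0.49242×0.31727 + 0.87036×0.94834×0.98192 = 0.275152 + 0.810474 = 1.085626.
Q̄ = (S_0/π) × [bracket] = (1361/π) × 1.085626 = 470.3 W/m².

Q̄ ≈ 470 W/m²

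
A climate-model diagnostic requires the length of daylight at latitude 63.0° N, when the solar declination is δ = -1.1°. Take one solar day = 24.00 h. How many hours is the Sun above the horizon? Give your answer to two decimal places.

11.71 h

cos H₀ = −tan φ · tan δ = −tan(+63.0°) × tan(-1.100°) = 0.0377, so H₀ = 1.5331 rad = 87.84°.
Daylight = 2H₀/(2π) × 24.00 h = (1.5331/π) × 24.00 = 11.71 h.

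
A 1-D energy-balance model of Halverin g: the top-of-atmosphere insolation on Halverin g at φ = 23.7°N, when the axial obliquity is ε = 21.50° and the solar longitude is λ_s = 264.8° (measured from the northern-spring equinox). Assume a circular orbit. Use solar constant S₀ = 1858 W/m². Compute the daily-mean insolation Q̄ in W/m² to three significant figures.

Solar declination: sin δ = sin ε · sin λ_s = sin 21.50° × sin 264.8° = -0.36499, so δ = -21.407°.
cos H₀ = −tan(+23.7°) tan(-21.407°) = 0.1721, H₀ = 1.3978 rad.
Bracket: H₀ sin φ sin δ + cos φ cos δ sin H₀ = 1.3978×0.40195×-0.36499 + 0.91566×0.93101×0.98508 = -0.205068 + 0.839769 = 0.634701.
Q̄ = (S₀/π) × [bracket] = (1858/π) × 0.634701 = 375.4 W/m².

Q̄ ≈ 375 W/m²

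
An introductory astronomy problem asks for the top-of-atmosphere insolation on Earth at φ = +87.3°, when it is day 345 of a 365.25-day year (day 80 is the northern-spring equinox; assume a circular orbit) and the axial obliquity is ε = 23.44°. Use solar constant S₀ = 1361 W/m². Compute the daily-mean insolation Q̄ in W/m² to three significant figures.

Solar longitude: λ_s = 360° × (345 − 80)/365.25 = 261.191°.
sin δ = sin 23.44° × sin 261.191° = -0.39310, so δ = -23.147°.
cos H₀ = −tan(+87.3°) tan(-23.147°) = 9.0654 ≥ 1 ⇒ polar night, H₀ = 0 and Q̄ = 0.

Q̄ ≈ 0.00 W/m²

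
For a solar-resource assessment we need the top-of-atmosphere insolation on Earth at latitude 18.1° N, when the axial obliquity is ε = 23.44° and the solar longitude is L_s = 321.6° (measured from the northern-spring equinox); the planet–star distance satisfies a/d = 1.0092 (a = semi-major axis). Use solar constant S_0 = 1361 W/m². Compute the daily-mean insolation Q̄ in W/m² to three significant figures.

Q̄ ≈ 355 W/m²

Solar declination: sin δ = sin ε · sin L_s = sin 23.44° × sin 321.6° = -0.24709, so δ = -14.305°.
cos h₀ = −tan(+18.1°) tan(-14.305°) = 0.0833, h₀ = 1.4874 rad.
Bracket: h₀ sin ϕ sin δ + cos ϕ cos δ sin h₀ = 1.4874×0.31068×-0.24709 + 0.95052×0.96899×0.99652 = -0.114182 + 0.917839 = 0.803657.
Inverse-square distance factor (a/d)² = 1.0092² = 1.018485.
Q̄ = (S_0/π) × 1.018485 × [bracket] = (1361/π) × 1.018485 × 0.803657 = 354.6 W/m².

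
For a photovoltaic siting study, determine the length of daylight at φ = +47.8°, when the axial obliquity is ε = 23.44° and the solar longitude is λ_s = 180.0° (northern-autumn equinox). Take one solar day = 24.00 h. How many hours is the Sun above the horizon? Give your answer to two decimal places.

Solar declination: sin δ = sin ε · sin λ_s = sin 23.44° × sin 180.0° = 0.00000, so δ = +0.000°.
cos H₀ = −tan φ · tan δ = −tan(+47.8°) × tan(+0.000°) = -0.0000, so H₀ = 1.5708 rad = 90.00°.
Daylight = 2H₀/(2π) × 24.00 h = (1.5708/π) × 24.00 = 12.00 h.

12.00 h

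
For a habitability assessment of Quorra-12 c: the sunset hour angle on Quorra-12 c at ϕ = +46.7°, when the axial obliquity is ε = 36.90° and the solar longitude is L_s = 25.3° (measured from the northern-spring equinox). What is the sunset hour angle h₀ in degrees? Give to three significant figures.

h₀ = 106°

Solar declination: sin δ = sin ε · sin L_s = sin 36.90° × sin 25.3° = 0.25659, so δ = +14.868°.
cos h₀ = −tan ϕ · tan δ = −tan(+46.7°) × tan(+14.868°) = -0.2817, so h₀ = 1.8564 rad = 106.36°.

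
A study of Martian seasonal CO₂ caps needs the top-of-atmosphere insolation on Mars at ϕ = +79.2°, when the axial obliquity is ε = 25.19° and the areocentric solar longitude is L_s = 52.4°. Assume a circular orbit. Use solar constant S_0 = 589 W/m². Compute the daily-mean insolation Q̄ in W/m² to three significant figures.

sin δ = sin 25.19° × sin 52.4° = 0.33722, so δ = +19.707°.
cos h₀ = −tan(+79.2°) tan(+19.707°) = -1.8777 ≤ −1 ⇒ polar day, h₀ = π.
Bracket: h₀ sin ϕ sin δ + cos ϕ cos δ sin h₀ = 3.1416×0.98229×0.33722 + 0.18738×0.94143×0.00000 = 1.040648 + 0.000000 = 1.040648.
Q̄ = (S_0/π) × [bracket] = (589/π) × 1.040648 = 195.1 W/m².

Q̄ ≈ 195 W/m²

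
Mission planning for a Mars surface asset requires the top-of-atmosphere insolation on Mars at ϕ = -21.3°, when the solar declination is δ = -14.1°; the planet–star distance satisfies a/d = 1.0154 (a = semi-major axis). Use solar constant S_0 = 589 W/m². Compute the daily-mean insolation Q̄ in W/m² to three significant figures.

cos h₀ = −tan(-21.3°) tan(-14.100°) = -0.0979, h₀ = 1.6689 rad.
Bracket: h₀ sin ϕ sin δ + cos ϕ cos δ sin h₀ = 1.6689×-0.36325×-0.24362 + 0.93169×0.96987×0.99519 = 0.147689 + 0.899272 = 1.046961.
Inverse-square distance factor (a/d)² = 1.0154² = 1.031037.
Q̄ = (S_0/π) × 1.031037 × [bracket] = (589/π) × 1.031037 × 1.046961 = 202.4 W/m².

Q̄ ≈ 202 W/m²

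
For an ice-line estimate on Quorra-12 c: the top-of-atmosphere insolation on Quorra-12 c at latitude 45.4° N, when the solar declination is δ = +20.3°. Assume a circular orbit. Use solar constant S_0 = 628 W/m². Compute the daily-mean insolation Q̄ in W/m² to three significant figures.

Q̄ ≈ 219 W/m²

cos h₀ = −tan(+45.4°) tan(+20.300°) = -0.3751, h₀ = 1.9553 rad.
Bracket: h₀ sin ϕ sin δ + cos ϕ cos δ sin h₀ = 1.9553×0.71203×0.34694 + 0.70215×0.93789×0.92698 = 0.483021 + 0.610453 = 1.093474.
Q̄ = (S_0/π) × [bracket] = (628/π) × 1.093474 = 218.6 W/m².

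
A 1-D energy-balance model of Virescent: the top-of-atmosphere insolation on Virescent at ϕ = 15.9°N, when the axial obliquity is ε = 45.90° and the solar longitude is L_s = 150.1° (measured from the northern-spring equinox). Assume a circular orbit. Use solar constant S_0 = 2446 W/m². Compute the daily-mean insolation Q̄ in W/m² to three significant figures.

Q̄ ≈ 823 W/m²

Solar declination: sin δ = sin ε · sin L_s = sin 45.90° × sin 150.1° = 0.35798, so δ = +20.976°.
cos h₀ = −tan(+15.9°) tan(+20.976°) = -0.1092, h₀ = 1.6802 rad.
Bracket: h₀ sin ϕ sin δ + cos ϕ cos δ sin h₀ = 1.6802×0.27396×0.35798 + 0.96174×0.93373×0.99402 = 0.164781 + 0.892635 = 1.057416.
Q̄ = (S_0/π) × [bracket] = (2446/π) × 1.057416 = 823.3 W/m².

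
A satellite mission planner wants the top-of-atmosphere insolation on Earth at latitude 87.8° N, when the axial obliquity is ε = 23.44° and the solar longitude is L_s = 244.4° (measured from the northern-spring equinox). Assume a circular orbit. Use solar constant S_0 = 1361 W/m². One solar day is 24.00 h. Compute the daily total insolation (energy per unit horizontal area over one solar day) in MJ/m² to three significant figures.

0.00 MJ/m²

Solar declination: sin δ = sin ε · sin L_s = sin 23.44° × sin 244.4° = -0.35874, so δ = -21.023°.
cos h₀ = −tan(+87.8°) tan(-21.023°) = 10.0041 ≥ 1 ⇒ polar night, h₀ = 0 and Q̄ = 0.
Daily total = Q̄ × 24.00 h × 3600 s/h = 0.00 MJ/m².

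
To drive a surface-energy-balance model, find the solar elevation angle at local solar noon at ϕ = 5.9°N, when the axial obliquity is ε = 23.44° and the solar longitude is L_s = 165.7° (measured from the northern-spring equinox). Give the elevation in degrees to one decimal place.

89.7°

Solar declination: sin δ = sin ε · sin L_s = sin 23.44° × sin 165.7° = 0.09825, so δ = +5.639°.
At local noon the hour angle is zero, so the zenith angle equals |ϕ − δ| = |+5.9° − (+5.639°)| = 0.261°.
Elevation = 90° − 0.261° = 89.7°.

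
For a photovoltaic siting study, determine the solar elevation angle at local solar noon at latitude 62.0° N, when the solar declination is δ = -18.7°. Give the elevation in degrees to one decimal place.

At local noon the hour angle is zero, so the zenith angle equals |φ − δ| = |+62.0° − (-18.700°)| = 80.700°.
Elevation = 90° − 80.700° = 9.3°.

9.3°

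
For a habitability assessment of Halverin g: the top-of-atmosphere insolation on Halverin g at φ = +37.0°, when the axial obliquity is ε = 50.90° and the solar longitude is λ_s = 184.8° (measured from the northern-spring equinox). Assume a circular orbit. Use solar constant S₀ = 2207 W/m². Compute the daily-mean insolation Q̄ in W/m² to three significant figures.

Solar declination: sin δ = sin ε · sin λ_s = sin 50.90° × sin 184.8° = -0.06494, so δ = -3.723°.
cos H₀ = −tan(+37.0°) tan(-3.723°) = 0.0490, H₀ = 1.5217 rad.
Bracket: H₀ sin φ sin δ + cos φ cos δ sin H₀ = 1.5217×0.60182×-0.06494 + 0.79864×0.99789×0.99880 = -0.059471 + 0.795999 = 0.736528.
Q̄ = (S₀/π) × [bracket] = (2207/π) × 0.736528 = 517.4 W/m².

Q̄ ≈ 517 W/m²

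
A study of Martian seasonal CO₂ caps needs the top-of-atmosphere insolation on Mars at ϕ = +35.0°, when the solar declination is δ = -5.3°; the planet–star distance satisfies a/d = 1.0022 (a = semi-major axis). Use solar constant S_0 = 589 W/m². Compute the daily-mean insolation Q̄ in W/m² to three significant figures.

cos h₀ = −tan(+35.0°) tan(-5.300°) = 0.0650, h₀ = 1.5058 rad.
Bracket: h₀ sin ϕ sin δ + cos ϕ cos δ sin h₀ = 1.5058×0.57358×-0.09237 + 0.81915×0.99572×0.99789 = -0.079780 + 0.813923 = 0.734143.
Inverse-square distance factor (a/d)² = 1.0022² = 1.004405.
Q̄ = (S_0/π) × 1.004405 × [bracket] = (589/π) × 1.004405 × 0.734143 = 138.2 W/m².

Q̄ ≈ 138 W/m²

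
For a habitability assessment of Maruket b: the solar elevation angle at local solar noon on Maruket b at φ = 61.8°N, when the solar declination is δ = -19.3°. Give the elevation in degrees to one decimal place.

At local noon the hour angle is zero, so the zenith angle equals |φ − δ| = |+61.8° − (-19.300°)| = 81.100°.
Elevation = 90° − 81.100° = 8.9°.

8.9°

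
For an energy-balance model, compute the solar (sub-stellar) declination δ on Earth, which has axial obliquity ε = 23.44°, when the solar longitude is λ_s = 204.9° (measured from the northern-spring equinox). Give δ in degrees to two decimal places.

sin δ = sin ε · sin λ_s = sin 23.44° × sin 204.9° = -0.167483.
δ = arcsin(-0.167483) = -9.64°.

δ = -9.64°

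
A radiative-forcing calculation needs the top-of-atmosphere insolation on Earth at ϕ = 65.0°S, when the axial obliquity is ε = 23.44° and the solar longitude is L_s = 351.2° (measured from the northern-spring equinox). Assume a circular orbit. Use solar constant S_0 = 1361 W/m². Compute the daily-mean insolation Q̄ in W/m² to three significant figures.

Solar declination: sin δ = sin ε · sin L_s = sin 23.44° × sin 351.2° = -0.06086, so δ = -3.489°.
cos h₀ = −tan(-65.0°) tan(-3.489°) = -0.1307, h₀ = 1.7019 rad.
Bracket: h₀ sin ϕ sin δ + cos ϕ cos δ sin h₀ = 1.7019×-0.90631×-0.06086 + 0.42262×0.99815×0.99142 = 0.093873 + 0.418219 = 0.512092.
Q̄ = (S_0/π) × [bracket] = (1361/π) × 0.512092 = 221.8 W/m².

Q̄ ≈ 222 W/m²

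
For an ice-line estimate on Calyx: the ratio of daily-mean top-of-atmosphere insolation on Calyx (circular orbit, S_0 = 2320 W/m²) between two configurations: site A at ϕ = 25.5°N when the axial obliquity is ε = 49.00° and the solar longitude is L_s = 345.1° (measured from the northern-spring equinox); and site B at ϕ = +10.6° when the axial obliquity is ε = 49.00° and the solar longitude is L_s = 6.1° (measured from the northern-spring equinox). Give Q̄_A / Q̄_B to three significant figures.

Q̄_A / Q̄_B ≈ 0.756

— Configuration A (ϕ=+25.5°):
Solar declination: sin δ = sin ε · sin L_s = sin 49.00° × sin 345.1° = -0.19406, so δ = -11.190°.
cos h₀ = −tan(+25.5°) tan(-11.190°) = 0.0944, h₀ = 1.4763 rad.
Bracket: h₀ sin ϕ sin δ + cos ϕ cos δ sin h₀ = 1.4763×0.43051×-0.19406 + 0.90259×0.98099×0.99554 = -0.123337 + 0.881483 = 0.758146.
Q̄ = (S_0/π) × [bracket] = (2320/π) × 0.758146 = 559.87 W/m².
— Configuration B (ϕ=+10.6°):
Solar declination: sin δ = sin ε · sin L_s = sin 49.00° × sin 6.1° = 0.08020, so δ = +4.600°.
cos h₀ = −tan(+10.6°) tan(+4.600°) = -0.0151, h₀ = 1.5859 rad.
Bracket: h₀ sin ϕ sin δ + cos ϕ cos δ sin h₀ = 1.5859×0.18395×0.08020 + 0.98294×0.99678×0.99989 = 0.023396 + 0.979667 = 1.003063.
Q̄ = (S_0/π) × [bracket] = (2320/π) × 1.003063 = 740.74 W/m².
Ratio Q̄_A / Q̄_B = 559.87 / 740.74 = 0.7558.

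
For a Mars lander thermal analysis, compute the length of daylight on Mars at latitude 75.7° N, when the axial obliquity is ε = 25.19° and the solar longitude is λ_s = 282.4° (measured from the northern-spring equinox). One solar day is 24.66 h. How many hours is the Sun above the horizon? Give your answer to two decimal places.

0.00 h

Solar declination: sin δ = sin ε · sin λ_s = sin 25.19° × sin 282.4° = -0.41569, so δ = -24.563°.
cos H₀ = −tan φ · tan δ = 1.7931 ≥ 1, so the Sun never rises (polar night) and H₀ = 0.
Daylight = 2H₀/(2π) × 24.66 h = (0.0000/π) × 24.66 = 0.00 h.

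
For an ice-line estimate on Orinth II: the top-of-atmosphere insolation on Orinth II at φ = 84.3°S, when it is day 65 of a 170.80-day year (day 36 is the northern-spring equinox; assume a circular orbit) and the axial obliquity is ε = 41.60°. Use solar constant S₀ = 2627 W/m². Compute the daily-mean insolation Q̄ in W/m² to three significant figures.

Solar longitude: λ_s = 360° × (65 − 36)/170.80 = 61.124°.
sin δ = sin 41.60° × sin 61.124° = 0.58138, so δ = +35.548°.
cos H₀ = −tan(-84.3°) tan(+35.548°) = 7.1588 ≥ 1 ⇒ polar night, H₀ = 0 and Q̄ = 0.

Q̄ ≈ 0.00 W/m²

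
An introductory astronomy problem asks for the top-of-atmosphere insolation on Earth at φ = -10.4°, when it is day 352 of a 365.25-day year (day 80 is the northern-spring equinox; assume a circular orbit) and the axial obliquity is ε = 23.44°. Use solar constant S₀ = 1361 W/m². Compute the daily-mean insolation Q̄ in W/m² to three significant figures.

Q̄ ≈ 441 W/m²

Solar longitude: λ_s = 360° × (352 − 80)/365.25 = 268.090°.
sin δ = sin 23.44° × sin 268.090° = -0.39757, so δ = -23.426°.
cos H₀ = −tan(-10.4°) tan(-23.426°) = -0.0795, H₀ = 1.6504 rad.
Bracket: H₀ sin φ sin δ + cos φ cos δ sin H₀ = 1.6504×-0.18052×-0.39757 + 0.98357×0.91757×0.99683 = 0.118448 + 0.899633 = 1.018081.
Q̄ = (S₀/π) × [bracket] = (1361/π) × 1.018081 = 441.1 W/m².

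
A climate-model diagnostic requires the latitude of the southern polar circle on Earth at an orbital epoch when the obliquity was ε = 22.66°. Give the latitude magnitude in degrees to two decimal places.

The polar circle is the lowest latitude that experiences at least one full rotation of continuous darkness at the northern-summer solstice; it lies at |ϕ| = 90° − ε = 90° − 22.66° = 67.34°.

67.34°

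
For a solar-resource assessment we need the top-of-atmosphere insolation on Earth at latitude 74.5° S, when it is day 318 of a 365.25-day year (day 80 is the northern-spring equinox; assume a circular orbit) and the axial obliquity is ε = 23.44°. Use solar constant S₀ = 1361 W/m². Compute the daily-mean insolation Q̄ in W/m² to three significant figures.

Q̄ ≈ 425 W/m²

Solar longitude: λ_s = 360° × (318 − 80)/365.25 = 234.579°.
sin δ = sin 23.44° × sin 234.579° = -0.32416, so δ = -18.915°.
cos H₀ = −tan(-74.5°) tan(-18.915°) = -1.2356 ≤ −1 ⇒ polar day, H₀ = π.
Bracket: H₀ sin φ sin δ + cos φ cos δ sin H₀ = 3.1416×-0.96363×-0.32416 + 0.26724×0.94600×0.00000 = 0.981343 + 0.000000 = 0.981343.
Q̄ = (S₀/π) × [bracket] = (1361/π) × 0.981343 = 425.1 W/m².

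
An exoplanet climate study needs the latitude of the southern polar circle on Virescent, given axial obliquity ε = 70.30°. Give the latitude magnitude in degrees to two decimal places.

The polar circle is the lowest latitude that experiences at least one full rotation of continuous darkness at the northern-summer solstice; it lies at |φ| = 90° − ε = 90° − 70.30° = 19.70°.

19.70°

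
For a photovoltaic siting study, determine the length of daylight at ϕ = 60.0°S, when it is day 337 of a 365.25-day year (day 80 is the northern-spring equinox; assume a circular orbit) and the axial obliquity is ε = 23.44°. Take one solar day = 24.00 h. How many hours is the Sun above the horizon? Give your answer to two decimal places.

18.07 h

Solar longitude: L_s = 360° × (337 − 80)/365.25 = 253.306°.
sin δ = sin 23.44° × sin 253.306° = -0.38102, so δ = -22.397°.
cos h₀ = −tan ϕ · tan δ = −tan(-60.0°) × tan(-22.397°) = -0.7138, so h₀ = 2.3657 rad = 135.54°.
Daylight = 2h₀/(2π) × 24.00 h = (2.3657/π) × 24.00 = 18.07 h.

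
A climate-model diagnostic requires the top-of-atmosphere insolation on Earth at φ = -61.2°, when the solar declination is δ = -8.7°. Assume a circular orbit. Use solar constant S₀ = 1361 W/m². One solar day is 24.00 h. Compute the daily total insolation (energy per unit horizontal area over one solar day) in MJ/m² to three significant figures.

cos H₀ = −tan(-61.2°) tan(-8.700°) = -0.2783, H₀ = 1.8529 rad.
Bracket: H₀ sin φ sin δ + cos φ cos δ sin H₀ = 1.8529×-0.87631×-0.15126 + 0.48175×0.98849×0.96048 = 0.245603 + 0.457385 = 0.702988.
Q̄ = (S₀/π) × [bracket] = (1361/π) × 0.702988 = 304.55 W/m².
Daily total = Q̄ × 24.00 h × 3600 s/h = 304.55 × 24.00 × 3600 / 10⁶ = 26.31 MJ/m².

26.3 MJ/m²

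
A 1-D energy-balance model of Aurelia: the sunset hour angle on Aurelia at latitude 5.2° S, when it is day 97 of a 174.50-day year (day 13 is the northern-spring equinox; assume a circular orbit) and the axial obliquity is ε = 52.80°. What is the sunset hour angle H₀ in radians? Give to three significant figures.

Solar longitude: λ_s = 360° × (97 − 13)/174.50 = 173.295°.
sin δ = sin 52.80° × sin 173.295° = 0.09300, so δ = +5.336°.
cos H₀ = −tan φ · tan δ = −tan(-5.2°) × tan(+5.336°) = 0.0085, so H₀ = 1.5623 rad = 89.51°.

H₀ = 1.56 rad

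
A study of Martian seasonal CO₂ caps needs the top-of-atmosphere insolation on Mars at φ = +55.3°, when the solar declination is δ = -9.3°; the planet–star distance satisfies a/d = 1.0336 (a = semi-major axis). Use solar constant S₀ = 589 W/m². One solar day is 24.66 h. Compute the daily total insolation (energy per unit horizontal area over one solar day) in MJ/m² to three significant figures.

6.56 MJ/m²

cos H₀ = −tan(+55.3°) tan(-9.300°) = 0.2365, H₀ = 1.3320 rad.
Bracket: H₀ sin φ sin δ + cos φ cos δ sin H₀ = 1.3320×0.82214×-0.16160 + 0.56928×0.98686×0.97163 = -0.176967 + 0.545861 = 0.368894.
Inverse-square distance factor (a/d)² = 1.0336² = 1.068329.
Q̄ = (S₀/π) × 1.068329 × [bracket] = (589/π) × 1.068329 × 0.368894 = 73.888 W/m².
Daily total = Q̄ × 24.66 h × 3600 s/h = 73.888 × 24.66 × 3600 / 10⁶ = 6.559 MJ/m².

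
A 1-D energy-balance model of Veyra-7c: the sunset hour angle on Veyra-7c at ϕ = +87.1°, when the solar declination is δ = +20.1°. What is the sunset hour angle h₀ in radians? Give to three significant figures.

h₀ = 3.14 rad

Sunrise equation: cos h₀ = −tan ϕ · tan δ = -7.2239 ≤ −1, so the host star never sets (polar day) and h₀ = π.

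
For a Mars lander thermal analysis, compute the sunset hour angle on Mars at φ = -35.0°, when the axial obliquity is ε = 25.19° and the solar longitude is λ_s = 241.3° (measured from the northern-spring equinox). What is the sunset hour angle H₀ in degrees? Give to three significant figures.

H₀ = 106°

Solar declination: sin δ = sin ε · sin λ_s = sin 25.19° × sin 241.3° = -0.37333, so δ = -21.921°.
cos H₀ = −tan φ · tan δ = −tan(-35.0°) × tan(-21.921°) = -0.2818, so H₀ = 1.8564 rad = 106.37°.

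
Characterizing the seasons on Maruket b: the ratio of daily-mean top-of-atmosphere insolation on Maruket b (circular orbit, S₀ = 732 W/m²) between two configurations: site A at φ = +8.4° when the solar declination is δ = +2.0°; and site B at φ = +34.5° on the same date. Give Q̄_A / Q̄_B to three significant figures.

Q̄_A / Q̄_B ≈ 1.17

— Configuration A (φ=+8.4°):
cos H₀ = −tan(+8.4°) tan(+2.000°) = -0.0052, H₀ = 1.5760 rad.
Bracket: H₀ sin φ sin δ + cos φ cos δ sin H₀ = 1.5760×0.14608×0.03490 + 0.98927×0.99939×0.99999 = 0.008035 + 0.988657 = 0.996692.
Q̄ = (S₀/π) × [bracket] = (732/π) × 0.996692 = 232.23 W/m².
— Configuration B (φ=+34.5°):
cos H₀ = −tan(+34.5°) tan(+2.000°) = -0.0240, H₀ = 1.5948 rad.
Bracket: H₀ sin φ sin δ + cos φ cos δ sin H₀ = 1.5948×0.56641×0.03490 + 0.82413×0.99939×0.99971 = 0.031526 + 0.823388 = 0.854914.
Q̄ = (S₀/π) × [bracket] = (732/π) × 0.854914 = 199.20 W/m².
Ratio Q̄_A / Q̄_B = 232.23 / 199.20 = 1.166.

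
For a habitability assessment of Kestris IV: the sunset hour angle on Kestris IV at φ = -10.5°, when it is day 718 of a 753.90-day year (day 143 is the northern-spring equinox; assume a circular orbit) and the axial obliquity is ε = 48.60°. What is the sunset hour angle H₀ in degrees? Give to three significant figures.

Solar longitude: λ_s = 360° × (718 − 143)/753.90 = 274.572°.
sin δ = sin 48.60° × sin 274.572° = -0.74772, so δ = -48.394°.
cos H₀ = −tan φ · tan δ = −tan(-10.5°) × tan(-48.394°) = -0.2087, so H₀ = 1.7810 rad = 102.05°.

H₀ = 102°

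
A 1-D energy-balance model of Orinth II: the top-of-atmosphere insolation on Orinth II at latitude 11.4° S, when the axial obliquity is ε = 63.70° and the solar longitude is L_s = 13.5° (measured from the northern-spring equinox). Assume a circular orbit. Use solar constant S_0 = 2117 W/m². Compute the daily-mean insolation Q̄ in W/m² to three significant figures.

Solar declination: sin δ = sin ε · sin L_s = sin 63.70° × sin 13.5° = 0.20928, so δ = +12.080°.
cos h₀ = −tan(-11.4°) tan(+12.080°) = 0.0432, h₀ = 1.5276 rad.
Bracket: h₀ sin ϕ sin δ + cos ϕ cos δ sin h₀ = 1.5276×-0.19766×0.20928 + 0.98027×0.97786×0.99907 = -0.063191 + 0.957675 = 0.894484.
Q̄ = (S_0/π) × [bracket] = (2117/π) × 0.894484 = 602.8 W/m².

Q̄ ≈ 603 W/m²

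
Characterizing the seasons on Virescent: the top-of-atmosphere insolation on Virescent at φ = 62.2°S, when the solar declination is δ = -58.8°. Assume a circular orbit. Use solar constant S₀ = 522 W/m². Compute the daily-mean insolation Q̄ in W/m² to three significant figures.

cos H₀ = −tan(-62.2°) tan(-58.800°) = -3.1318 ≤ −1 ⇒ polar day, H₀ = π.
Bracket: H₀ sin φ sin δ + cos φ cos δ sin H₀ = 3.1416×-0.88458×-0.85536 + 0.46639×0.51803×0.00000 = 2.377042 + 0.000000 = 2.377042.
Q̄ = (S₀/π) × [bracket] = (522/π) × 2.377042 = 395.0 W/m².

Q̄ ≈ 395 W/m²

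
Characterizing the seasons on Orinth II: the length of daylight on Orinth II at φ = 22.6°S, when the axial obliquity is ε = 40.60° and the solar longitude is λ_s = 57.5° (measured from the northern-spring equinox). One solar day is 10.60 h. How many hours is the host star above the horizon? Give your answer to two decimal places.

4.37 h

Solar declination: sin δ = sin ε · sin λ_s = sin 40.60° × sin 57.5° = 0.54886, so δ = +33.289°.
cos H₀ = −tan φ · tan δ = −tan(-22.6°) × tan(+33.289°) = 0.2733, so H₀ = 1.2940 rad = 74.14°.
Daylight = 2H₀/(2π) × 10.60 h = (1.2940/π) × 10.60 = 4.37 h.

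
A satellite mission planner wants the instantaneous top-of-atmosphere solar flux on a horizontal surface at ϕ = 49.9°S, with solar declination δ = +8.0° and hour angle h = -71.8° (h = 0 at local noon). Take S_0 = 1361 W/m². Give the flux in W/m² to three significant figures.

126 W/m²

cos θ_z = sin ϕ sin δ + cos ϕ cos δ cos h = -0.106456 + 0.199224 = 0.092768.
Flux = S_0 · cos θ_z = 1361 × 0.092768 = 126.3 W/m².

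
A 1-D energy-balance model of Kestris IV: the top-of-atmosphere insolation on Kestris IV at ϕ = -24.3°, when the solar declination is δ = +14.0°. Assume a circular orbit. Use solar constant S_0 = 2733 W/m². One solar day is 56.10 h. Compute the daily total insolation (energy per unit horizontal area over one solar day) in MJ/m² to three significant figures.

cos h₀ = −tan(-24.3°) tan(+14.000°) = 0.1126, h₀ = 1.4580 rad.
Bracket: h₀ sin ϕ sin δ + cos ϕ cos δ sin h₀ = 1.4580×-0.41151×0.24192 + 0.91140×0.97030×0.99364 = -0.145148 + 0.878707 = 0.733559.
Q̄ = (S_0/π) × [bracket] = (2733/π) × 0.733559 = 638.15 W/m².
Daily total = Q̄ × 56.10 h × 3600 s/h = 638.15 × 56.10 × 3600 / 10⁶ = 128.9 MJ/m².

129 MJ/m²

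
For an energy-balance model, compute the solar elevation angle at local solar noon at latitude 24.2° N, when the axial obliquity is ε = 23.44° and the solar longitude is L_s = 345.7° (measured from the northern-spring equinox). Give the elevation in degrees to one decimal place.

60.2°

Solar declination: sin δ = sin ε · sin L_s = sin 23.44° × sin 345.7° = -0.09825, so δ = -5.639°.
At local noon the hour angle is zero, so the zenith angle equals |ϕ − δ| = |+24.2° − (-5.639°)| = 29.839°.
Elevation = 90° − 29.839° = 60.2°.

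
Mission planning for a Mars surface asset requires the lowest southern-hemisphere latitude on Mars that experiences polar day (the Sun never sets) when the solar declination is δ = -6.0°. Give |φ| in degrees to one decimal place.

Polar day requires cos H₀ = −tan φ tan δ ≤ −1, i.e. tan φ tan δ ≥ 1.
The boundary is |tan φ| · |tan δ| = 1, so |φ| = 90° − |δ| = 90° − 6.0° = 84.0° in the southern hemisphere.

|φ| = 84.0°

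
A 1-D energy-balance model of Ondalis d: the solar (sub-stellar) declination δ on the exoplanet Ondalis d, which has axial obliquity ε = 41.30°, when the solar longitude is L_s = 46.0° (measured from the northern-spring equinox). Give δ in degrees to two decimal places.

δ = +28.34°

sin δ = sin ε · sin L_s = sin 41.30° × sin 46.0° = 0.474765.
δ = arcsin(0.474765) = +28.34°.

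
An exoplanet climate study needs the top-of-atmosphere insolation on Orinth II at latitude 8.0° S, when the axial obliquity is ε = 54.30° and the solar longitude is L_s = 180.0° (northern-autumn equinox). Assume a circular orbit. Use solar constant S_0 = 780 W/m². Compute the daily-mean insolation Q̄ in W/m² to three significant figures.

Q̄ ≈ 246 W/m²

Solar declination: sin δ = sin ε · sin L_s = sin 54.30° × sin 180.0° = 0.00000, so δ = +0.000°.
cos h₀ = −tan(-8.0°) tan(+0.000°) = 0.0000, h₀ = 1.5708 rad.
Bracket: h₀ sin ϕ sin δ + cos ϕ cos δ sin h₀ = 1.5708×-0.13917×0.00000 + 0.99027×1.00000×1.00000 = -0.000000 + 0.990270 = 0.990270.
Q̄ = (S_0/π) × [bracket] = (780/π) × 0.990270 = 245.9 W/m².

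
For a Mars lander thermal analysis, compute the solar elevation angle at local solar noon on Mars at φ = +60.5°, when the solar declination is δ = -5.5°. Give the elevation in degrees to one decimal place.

At local noon the hour angle is zero, so the zenith angle equals |φ − δ| = |+60.5° − (-5.500°)| = 66.000°.
Elevation = 90° − 66.000° = 24.0°.

24.0°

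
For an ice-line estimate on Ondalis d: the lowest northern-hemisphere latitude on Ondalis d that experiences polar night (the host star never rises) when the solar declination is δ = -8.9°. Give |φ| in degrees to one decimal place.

Polar night requires cos H₀ = −tan φ tan δ ≥ 1, i.e. tan φ tan δ ≤ −1.
The boundary is |tan φ| · |tan δ| = 1, so |φ| = 90° − |δ| = 90° − 8.9° = 81.1° in the northern hemisphere.

|φ| = 81.1°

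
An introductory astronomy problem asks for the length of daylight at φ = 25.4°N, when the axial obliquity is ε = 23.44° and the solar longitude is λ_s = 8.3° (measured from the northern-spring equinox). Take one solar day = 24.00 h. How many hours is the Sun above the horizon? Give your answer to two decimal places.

Solar declination: sin δ = sin ε · sin λ_s = sin 23.44° × sin 8.3° = 0.05742, so δ = +3.292°.
cos H₀ = −tan φ · tan δ = −tan(+25.4°) × tan(+3.292°) = -0.0273, so H₀ = 1.5981 rad = 91.57°.
Daylight = 2H₀/(2π) × 24.00 h = (1.5981/π) × 24.00 = 12.21 h.

12.21 h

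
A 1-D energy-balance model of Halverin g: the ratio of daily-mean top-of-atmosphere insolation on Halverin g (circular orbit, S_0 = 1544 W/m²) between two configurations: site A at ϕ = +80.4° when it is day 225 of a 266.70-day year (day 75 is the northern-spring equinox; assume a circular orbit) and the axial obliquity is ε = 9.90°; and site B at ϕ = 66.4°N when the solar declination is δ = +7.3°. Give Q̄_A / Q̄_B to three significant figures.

Q̄_A / Q̄_B ≈ 0.130

— Configuration A (ϕ=+80.4°):
Solar longitude: L_s = 360° × (225 − 75)/266.70 = 202.475°.
sin δ = sin 9.90° × sin 202.475° = -0.06572, so δ = -3.768°.
cos h₀ = −tan(+80.4°) tan(-3.768°) = 0.3894, h₀ = 1.1708 rad.
Bracket: h₀ sin ϕ sin δ + cos ϕ cos δ sin h₀ = 1.1708×0.98600×-0.06572 + 0.16677×0.99784×0.92106 = -0.075868 + 0.153273 = 0.077405.
Q̄ = (S_0/π) × [bracket] = (1544/π) × 0.077405 = 38.042 W/m².
— Configuration B (ϕ=+66.4°):
cos h₀ = −tan(+66.4°) tan(+7.300°) = -0.2932, h₀ = 1.8684 rad.
Bracket: h₀ sin ϕ sin δ + cos ϕ cos δ sin h₀ = 1.8684×0.91636×0.12706 + 0.40035×0.99189×0.95605 = 0.217543 + 0.379650 = 0.597193.
Q̄ = (S_0/π) × [bracket] = (1544/π) × 0.597193 = 293.50 W/m².
Ratio Q̄_A / Q̄_B = 38.042 / 293.50 = 0.1296.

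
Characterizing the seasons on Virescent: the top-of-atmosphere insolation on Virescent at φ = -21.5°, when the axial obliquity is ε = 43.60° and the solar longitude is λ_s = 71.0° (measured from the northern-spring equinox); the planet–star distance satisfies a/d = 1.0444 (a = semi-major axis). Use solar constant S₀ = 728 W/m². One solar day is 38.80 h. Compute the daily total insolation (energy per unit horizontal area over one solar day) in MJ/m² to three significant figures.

13.1 MJ/m²

Solar declination: sin δ = sin ε · sin λ_s = sin 43.60° × sin 71.0° = 0.65205, so δ = +40.696°.
cos H₀ = −tan(-21.5°) tan(+40.696°) = 0.3388, H₀ = 1.2252 rad.
Bracket: H₀ sin φ sin δ + cos φ cos δ sin H₀ = 1.2252×-0.36650×0.65205 + 0.93042×0.75818×0.94087 = -0.292794 + 0.663714 = 0.370920.
Inverse-square distance factor (a/d)² = 1.0444² = 1.090771.
Q̄ = (S₀/π) × 1.090771 × [bracket] = (728/π) × 1.090771 × 0.370920 = 93.755 W/m².
Daily total = Q̄ × 38.80 h × 3600 s/h = 93.755 × 38.80 × 3600 / 10⁶ = 13.10 MJ/m².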